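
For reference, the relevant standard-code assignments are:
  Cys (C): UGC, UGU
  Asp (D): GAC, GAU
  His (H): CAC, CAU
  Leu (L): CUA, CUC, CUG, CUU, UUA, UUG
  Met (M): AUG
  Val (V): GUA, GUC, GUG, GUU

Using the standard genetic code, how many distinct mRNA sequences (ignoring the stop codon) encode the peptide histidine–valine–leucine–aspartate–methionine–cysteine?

His: 2 codons.
Val: 4 codons.
Leu: 6 codons.
Asp: 2 codons.
Met: 1 codon.
Cys: 2 codons.
2 × 4 × 6 × 2 × 1 × 2 = 192.

192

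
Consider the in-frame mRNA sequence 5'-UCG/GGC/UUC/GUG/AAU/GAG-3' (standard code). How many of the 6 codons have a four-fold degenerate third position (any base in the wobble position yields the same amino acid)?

3

Codon 1 UCG (Ser): third position 4-fold.
Codon 2 GGC (Gly): third position 4-fold.
Codon 3 UUC (Phe): third position 2-fold.
Codon 4 GUG (Val): third position 4-fold.
Codon 5 AAU (Asn): third position 2-fold.
Codon 6 GAG (Glu): third position 2-fold.
Four-fold degenerate third positions: 3.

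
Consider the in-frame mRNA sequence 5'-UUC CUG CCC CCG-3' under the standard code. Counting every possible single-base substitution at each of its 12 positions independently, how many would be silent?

11

Codon 1 (UUC, Phe): 1 synonymous substitution.
Codon 2 (CUG, Leu): 4 synonymous substitutions.
Codon 3 (CCC, Pro): 3 synonymous substitutions.
Codon 4 (CCG, Pro): 3 synonymous substitutions.
Total: 1 + 4 + 3 + 3 = 11.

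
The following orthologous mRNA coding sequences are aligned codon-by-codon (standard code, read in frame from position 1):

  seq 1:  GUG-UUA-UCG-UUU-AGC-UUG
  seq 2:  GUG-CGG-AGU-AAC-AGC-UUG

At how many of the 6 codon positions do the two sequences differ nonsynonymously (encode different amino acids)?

Codon 1: GUG Val / GUG Val — identical.
Codon 2: UUA Leu / CGG Arg — nonsynonymous.
Codon 3: UCG Ser / AGU Ser — synonymous.
Codon 4: UUU Phe / AAC Asn — nonsynonymous.
Codon 5: AGC Ser / AGC Ser — identical.
Codon 6: UUG Leu / UUG Leu — identical.
Nonsynonymous differences: 2.

2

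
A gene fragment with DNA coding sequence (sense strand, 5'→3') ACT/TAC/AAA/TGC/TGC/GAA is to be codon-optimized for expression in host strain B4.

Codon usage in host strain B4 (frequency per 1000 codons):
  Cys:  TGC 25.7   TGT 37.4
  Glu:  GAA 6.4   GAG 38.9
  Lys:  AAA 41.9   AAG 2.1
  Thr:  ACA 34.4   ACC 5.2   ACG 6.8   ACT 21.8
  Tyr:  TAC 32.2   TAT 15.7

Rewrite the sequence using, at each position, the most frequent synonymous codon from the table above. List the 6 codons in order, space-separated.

ACA TAC AAA TGT TGT GAG

Codon 1 (Thr): best is ACA at 34.4.
Codon 2 (Tyr): best is TAC at 32.2.
Codon 3 (Lys): best is AAA at 41.9.
Codon 4 (Cys): best is TGT at 37.4.
Codon 5 (Cys): best is TGT at 37.4.
Codon 6 (Glu): best is GAG at 38.9.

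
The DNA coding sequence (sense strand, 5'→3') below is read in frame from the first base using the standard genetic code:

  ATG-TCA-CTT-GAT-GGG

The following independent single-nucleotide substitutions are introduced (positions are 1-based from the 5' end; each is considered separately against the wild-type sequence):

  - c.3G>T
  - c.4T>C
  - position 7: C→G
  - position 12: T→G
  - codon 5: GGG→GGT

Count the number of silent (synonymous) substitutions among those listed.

Codon 1: ATG (Met) → ATT (Ile) — missense.
Codon 2: TCA (Ser) → CCA (Pro) — missense.
Codon 3: CTT (Leu) → GTT (Val) — missense.
Codon 4: GAT (Asp) → GAG (Glu) — missense.
Codon 5: GGG (Gly) → GGT (Gly) — synonymous.
Synonymous: 1 of 5.

1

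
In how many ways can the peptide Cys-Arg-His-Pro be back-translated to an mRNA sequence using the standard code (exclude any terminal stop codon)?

96

Cys: 2 codons.
Arg: 6 codons.
His: 2 codons.
Pro: 4 codons.
2 × 6 × 2 × 4 = 96.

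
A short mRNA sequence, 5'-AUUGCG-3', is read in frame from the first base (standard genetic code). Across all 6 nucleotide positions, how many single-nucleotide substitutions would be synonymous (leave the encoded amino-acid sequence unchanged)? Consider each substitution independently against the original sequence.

Codon 1 (AUU, Ile): 2 synonymous substitutions.
Codon 2 (GCG, Ala): 3 synonymous substitutions.
Total: 2 + 3 = 5.

5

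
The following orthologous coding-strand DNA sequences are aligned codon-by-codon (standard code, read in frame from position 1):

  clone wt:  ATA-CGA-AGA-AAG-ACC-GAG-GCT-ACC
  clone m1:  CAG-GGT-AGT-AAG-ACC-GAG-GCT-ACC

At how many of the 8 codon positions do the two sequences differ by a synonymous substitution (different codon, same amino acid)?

Codon 1: ATA Ile / CAG Gln — nonsynonymous.
Codon 2: CGA Arg / GGT Gly — nonsynonymous.
Codon 3: AGA Arg / AGT Ser — nonsynonymous.
Codon 4: AAG Lys / AAG Lys — identical.
Codon 5: ACC Thr / ACC Thr — identical.
Codon 6: GAG Glu / GAG Glu — identical.
Codon 7: GCT Ala / GCT Ala — identical.
Codon 8: ACC Thr / ACC Thr — identical.
Synonymous differences: 0.

0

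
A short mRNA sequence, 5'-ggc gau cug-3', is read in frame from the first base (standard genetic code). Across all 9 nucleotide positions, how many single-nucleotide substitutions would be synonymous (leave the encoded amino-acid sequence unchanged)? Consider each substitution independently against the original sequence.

8

Codon 1 (GGC, Gly): 3 synonymous substitutions.
Codon 2 (GAU, Asp): 1 synonymous substitution.
Codon 3 (CUG, Leu): 4 synonymous substitutions.
Total: 3 + 1 + 4 = 8.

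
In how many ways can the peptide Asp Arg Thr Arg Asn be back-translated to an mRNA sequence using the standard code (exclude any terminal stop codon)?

576

Asp: 2 codons.
Arg: 6 codons.
Thr: 4 codons.
Arg: 6 codons.
Asn: 2 codons.
2 × 6 × 4 × 6 × 2 = 576.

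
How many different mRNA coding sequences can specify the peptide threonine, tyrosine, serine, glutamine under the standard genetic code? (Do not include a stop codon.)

96

Thr: 4 codons.
Tyr: 2 codons.
Ser: 6 codons.
Gln: 2 codons.
4 × 2 × 6 × 2 = 96.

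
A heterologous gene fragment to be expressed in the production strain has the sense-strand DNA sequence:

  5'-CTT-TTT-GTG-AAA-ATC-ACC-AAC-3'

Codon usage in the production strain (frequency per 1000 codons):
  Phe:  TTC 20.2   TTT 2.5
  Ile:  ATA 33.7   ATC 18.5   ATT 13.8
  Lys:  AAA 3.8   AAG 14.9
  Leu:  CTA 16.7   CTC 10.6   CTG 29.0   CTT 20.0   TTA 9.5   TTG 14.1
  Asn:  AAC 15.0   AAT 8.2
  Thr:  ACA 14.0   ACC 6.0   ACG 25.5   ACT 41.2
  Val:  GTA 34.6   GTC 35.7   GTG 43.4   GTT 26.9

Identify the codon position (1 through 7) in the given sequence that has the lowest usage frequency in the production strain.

2

Codon 1 CTT (Leu): 20.0 per 1000.
Codon 2 TTT (Phe): 2.5 per 1000.
Codon 3 GTG (Val): 43.4 per 1000.
Codon 4 AAA (Lys): 3.8 per 1000.
Codon 5 ATC (Ile): 18.5 per 1000.
Codon 6 ACC (Thr): 6.0 per 1000.
Codon 7 AAC (Asn): 15.0 per 1000.
Lowest frequency is 2.5 at codon 2.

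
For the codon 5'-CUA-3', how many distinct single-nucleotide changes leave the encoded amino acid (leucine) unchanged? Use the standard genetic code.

Position 1: UUA → 1 synonymous.
Position 2: none → 0 synonymous.
Position 3: CUU, CUC, CUG → 3 synonymous.
Total: 1 + 0 + 3 = 4.

4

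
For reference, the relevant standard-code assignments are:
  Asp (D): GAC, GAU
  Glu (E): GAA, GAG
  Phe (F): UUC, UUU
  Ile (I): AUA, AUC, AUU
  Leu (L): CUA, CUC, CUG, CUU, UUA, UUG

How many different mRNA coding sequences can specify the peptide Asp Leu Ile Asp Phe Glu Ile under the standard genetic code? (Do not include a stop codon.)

864

Asp: 2 codons.
Leu: 6 codons.
Ile: 3 codons.
Asp: 2 codons.
Phe: 2 codons.
Glu: 2 codons.
Ile: 3 codons.
2 × 6 × 3 × 2 × 2 × 2 × 3 = 864.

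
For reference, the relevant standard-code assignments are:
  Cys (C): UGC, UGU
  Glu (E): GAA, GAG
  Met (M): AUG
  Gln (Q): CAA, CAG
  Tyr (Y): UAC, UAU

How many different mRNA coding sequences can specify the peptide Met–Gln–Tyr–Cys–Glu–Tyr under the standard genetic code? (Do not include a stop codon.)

Met: 1 codon.
Gln: 2 codons.
Tyr: 2 codons.
Cys: 2 codons.
Glu: 2 codons.
Tyr: 2 codons.
1 × 2 × 2 × 2 × 2 × 2 = 32.

32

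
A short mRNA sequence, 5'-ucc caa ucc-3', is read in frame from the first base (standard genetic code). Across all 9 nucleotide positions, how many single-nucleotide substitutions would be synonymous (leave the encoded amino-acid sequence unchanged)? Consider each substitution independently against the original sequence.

7

Codon 1 (UCC, Ser): 3 synonymous substitutions.
Codon 2 (CAA, Gln): 1 synonymous substitution.
Codon 3 (UCC, Ser): 3 synonymous substitutions.
Total: 3 + 1 + 3 = 7.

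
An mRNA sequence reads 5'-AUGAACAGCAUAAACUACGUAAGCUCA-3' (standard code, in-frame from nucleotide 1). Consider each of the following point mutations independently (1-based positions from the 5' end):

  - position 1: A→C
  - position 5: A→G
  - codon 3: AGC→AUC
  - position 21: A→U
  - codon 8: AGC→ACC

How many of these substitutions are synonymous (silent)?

1

Codon 1: AUG (Met) → CUG (Leu) — missense.
Codon 2: AAC (Asn) → AGC (Ser) — missense.
Codon 3: AGC (Ser) → AUC (Ile) — missense.
Codon 7: GUA (Val) → GUU (Val) — synonymous.
Codon 8: AGC (Ser) → ACC (Thr) — missense.
Synonymous: 1 of 5.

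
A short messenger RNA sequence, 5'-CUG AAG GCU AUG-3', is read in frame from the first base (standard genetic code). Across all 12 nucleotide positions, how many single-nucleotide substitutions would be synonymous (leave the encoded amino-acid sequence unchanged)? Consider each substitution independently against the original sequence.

8

Codon 1 (CUG, Leu): 4 synonymous substitutions.
Codon 2 (AAG, Lys): 1 synonymous substitution.
Codon 3 (GCU, Ala): 3 synonymous substitutions.
Codon 4 (AUG, Met): 0 synonymous substitutions.
Total: 4 + 1 + 3 + 0 = 8.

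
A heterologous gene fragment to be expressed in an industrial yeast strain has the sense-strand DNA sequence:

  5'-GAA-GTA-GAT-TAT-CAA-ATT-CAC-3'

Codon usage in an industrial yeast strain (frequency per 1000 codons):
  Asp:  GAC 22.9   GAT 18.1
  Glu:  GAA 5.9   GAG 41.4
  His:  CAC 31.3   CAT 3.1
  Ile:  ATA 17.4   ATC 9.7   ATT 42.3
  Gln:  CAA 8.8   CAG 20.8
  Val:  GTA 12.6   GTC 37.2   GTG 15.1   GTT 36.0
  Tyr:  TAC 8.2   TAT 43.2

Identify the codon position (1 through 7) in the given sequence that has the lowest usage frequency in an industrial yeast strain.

1

Codon 1 GAA (Glu): 5.9 per 1000.
Codon 2 GTA (Val): 12.6 per 1000.
Codon 3 GAT (Asp): 18.1 per 1000.
Codon 4 TAT (Tyr): 43.2 per 1000.
Codon 5 CAA (Gln): 8.8 per 1000.
Codon 6 ATT (Ile): 42.3 per 1000.
Codon 7 CAC (His): 31.3 per 1000.
Lowest frequency is 5.9 at codon 1.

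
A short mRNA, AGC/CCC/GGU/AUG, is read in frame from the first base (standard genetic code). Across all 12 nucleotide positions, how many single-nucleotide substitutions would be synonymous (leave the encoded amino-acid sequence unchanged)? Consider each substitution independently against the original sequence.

7

Codon 1 (AGC, Ser): 1 synonymous substitution.
Codon 2 (CCC, Pro): 3 synonymous substitutions.
Codon 3 (GGU, Gly): 3 synonymous substitutions.
Codon 4 (AUG, Met): 0 synonymous substitutions.
Total: 1 + 3 + 3 + 0 = 7.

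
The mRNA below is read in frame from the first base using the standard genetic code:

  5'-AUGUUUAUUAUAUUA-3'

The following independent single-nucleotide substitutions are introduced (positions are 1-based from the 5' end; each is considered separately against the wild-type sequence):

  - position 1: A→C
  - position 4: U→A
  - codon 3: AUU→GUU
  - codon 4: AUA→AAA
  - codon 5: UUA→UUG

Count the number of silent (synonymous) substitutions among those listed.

1

Codon 1: AUG (Met) → CUG (Leu) — missense.
Codon 2: UUU (Phe) → AUU (Ile) — missense.
Codon 3: AUU (Ile) → GUU (Val) — missense.
Codon 4: AUA (Ile) → AAA (Lys) — missense.
Codon 5: UUA (Leu) → UUG (Leu) — synonymous.
Synonymous: 1 of 5.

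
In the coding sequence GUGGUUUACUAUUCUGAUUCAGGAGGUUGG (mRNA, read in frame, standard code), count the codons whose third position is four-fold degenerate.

6

Codon 1 GUG (Val): third position 4-fold.
Codon 2 GUU (Val): third position 4-fold.
Codon 3 UAC (Tyr): third position 2-fold.
Codon 4 UAU (Tyr): third position 2-fold.
Codon 5 UCU (Ser): third position 4-fold.
Codon 6 GAU (Asp): third position 2-fold.
Codon 7 UCA (Ser): third position 4-fold.
Codon 8 GGA (Gly): third position 4-fold.
Codon 9 GGU (Gly): third position 4-fold.
Codon 10 UGG (Trp): third position 1-fold.
Four-fold degenerate third positions: 6.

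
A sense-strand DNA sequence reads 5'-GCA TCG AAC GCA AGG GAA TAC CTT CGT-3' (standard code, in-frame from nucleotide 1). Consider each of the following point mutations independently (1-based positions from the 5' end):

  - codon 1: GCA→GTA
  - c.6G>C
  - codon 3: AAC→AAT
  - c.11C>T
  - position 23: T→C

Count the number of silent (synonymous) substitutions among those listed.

2

Codon 1: GCA (Ala) → GTA (Val) — missense.
Codon 2: TCG (Ser) → TCC (Ser) — synonymous.
Codon 3: AAC (Asn) → AAT (Asn) — synonymous.
Codon 4: GCA (Ala) → GTA (Val) — missense.
Codon 8: CTT (Leu) → CCT (Pro) — missense.
Synonymous: 2 of 5.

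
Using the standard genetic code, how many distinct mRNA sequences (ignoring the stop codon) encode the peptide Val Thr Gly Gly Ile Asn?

Val: 4 codons.
Thr: 4 codons.
Gly: 4 codons.
Gly: 4 codons.
Ile: 3 codons.
Asn: 2 codons.
4 × 4 × 4 × 4 × 3 × 2 = 1536.

1536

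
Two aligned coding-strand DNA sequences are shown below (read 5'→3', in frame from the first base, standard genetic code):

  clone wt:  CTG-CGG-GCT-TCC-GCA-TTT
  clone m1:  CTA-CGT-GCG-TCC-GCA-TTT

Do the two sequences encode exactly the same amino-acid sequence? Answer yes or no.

Codon 1: CTG Leu / CTA Leu — synonymous.
Codon 2: CGG Arg / CGT Arg — synonymous.
Codon 3: GCT Ala / GCG Ala — synonymous.
Codon 4: TCC Ser / TCC Ser — identical.
Codon 5: GCA Ala / GCA Ala — identical.
Codon 6: TTT Phe / TTT Phe — identical.
Nonsynonymous differences: 0 → same protein.

yes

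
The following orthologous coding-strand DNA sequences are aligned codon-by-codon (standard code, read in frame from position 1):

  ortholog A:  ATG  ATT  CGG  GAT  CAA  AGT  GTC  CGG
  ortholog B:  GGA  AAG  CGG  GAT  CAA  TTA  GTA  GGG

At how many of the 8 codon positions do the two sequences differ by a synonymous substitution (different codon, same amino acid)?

Codon 1: ATG Met / GGA Gly — nonsynonymous.
Codon 2: ATT Ile / AAG Lys — nonsynonymous.
Codon 3: CGG Arg / CGG Arg — identical.
Codon 4: GAT Asp / GAT Asp — identical.
Codon 5: CAA Gln / CAA Gln — identical.
Codon 6: AGT Ser / TTA Leu — nonsynonymous.
Codon 7: GTC Val / GTA Val — synonymous.
Codon 8: CGG Arg / GGG Gly — nonsynonymous.
Synonymous differences: 1.

1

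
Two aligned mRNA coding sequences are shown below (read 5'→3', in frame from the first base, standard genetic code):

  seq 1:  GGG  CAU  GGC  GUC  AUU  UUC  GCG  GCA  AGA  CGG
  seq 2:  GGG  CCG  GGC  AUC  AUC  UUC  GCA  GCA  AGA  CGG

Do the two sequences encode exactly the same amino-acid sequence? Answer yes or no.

Codon 1: GGG Gly / GGG Gly — identical.
Codon 2: CAU His / CCG Pro — nonsynonymous.
Codon 3: GGC Gly / GGC Gly — identical.
Codon 4: GUC Val / AUC Ile — nonsynonymous.
Codon 5: AUU Ile / AUC Ile — synonymous.
Codon 6: UUC Phe / UUC Phe — identical.
Codon 7: GCG Ala / GCA Ala — synonymous.
Codon 8: GCA Ala / GCA Ala — identical.
Codon 9: AGA Arg / AGA Arg — identical.
Codon 10: CGG Arg / CGG Arg — identical.
Nonsynonymous differences: 2 → different protein.

no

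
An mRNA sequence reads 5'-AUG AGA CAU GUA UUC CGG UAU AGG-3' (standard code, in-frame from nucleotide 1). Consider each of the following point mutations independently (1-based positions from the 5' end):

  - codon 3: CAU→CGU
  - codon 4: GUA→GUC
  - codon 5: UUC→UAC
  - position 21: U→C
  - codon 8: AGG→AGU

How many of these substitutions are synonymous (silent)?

2

Codon 3: CAU (His) → CGU (Arg) — missense.
Codon 4: GUA (Val) → GUC (Val) — synonymous.
Codon 5: UUC (Phe) → UAC (Tyr) — missense.
Codon 7: UAU (Tyr) → UAC (Tyr) — synonymous.
Codon 8: AGG (Arg) → AGU (Ser) — missense.
Synonymous: 2 of 5.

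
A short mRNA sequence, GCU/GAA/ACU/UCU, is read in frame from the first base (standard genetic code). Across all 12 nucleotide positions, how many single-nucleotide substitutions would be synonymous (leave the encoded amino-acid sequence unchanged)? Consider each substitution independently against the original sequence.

10

Codon 1 (GCU, Ala): 3 synonymous substitutions.
Codon 2 (GAA, Glu): 1 synonymous substitution.
Codon 3 (ACU, Thr): 3 synonymous substitutions.
Codon 4 (UCU, Ser): 3 synonymous substitutions.
Total: 3 + 1 + 3 + 3 = 10.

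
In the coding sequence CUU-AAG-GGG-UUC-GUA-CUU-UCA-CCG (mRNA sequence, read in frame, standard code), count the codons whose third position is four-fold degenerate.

6

Codon 1 CUU (Leu): third position 4-fold.
Codon 2 AAG (Lys): third position 2-fold.
Codon 3 GGG (Gly): third position 4-fold.
Codon 4 UUC (Phe): third position 2-fold.
Codon 5 GUA (Val): third position 4-fold.
Codon 6 CUU (Leu): third position 4-fold.
Codon 7 UCA (Ser): third position 4-fold.
Codon 8 CCG (Pro): third position 4-fold.
Four-fold degenerate third positions: 6.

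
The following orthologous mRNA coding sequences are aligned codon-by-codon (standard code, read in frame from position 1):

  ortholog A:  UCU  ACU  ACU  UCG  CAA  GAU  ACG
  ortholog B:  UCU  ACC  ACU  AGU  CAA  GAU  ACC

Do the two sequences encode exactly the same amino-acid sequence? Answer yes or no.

Codon 1: UCU Ser / UCU Ser — identical.
Codon 2: ACU Thr / ACC Thr — synonymous.
Codon 3: ACU Thr / ACU Thr — identical.
Codon 4: UCG Ser / AGU Ser — synonymous.
Codon 5: CAA Gln / CAA Gln — identical.
Codon 6: GAU Asp / GAU Asp — identical.
Codon 7: ACG Thr / ACC Thr — synonymous.
Nonsynonymous differences: 0 → same protein.

yes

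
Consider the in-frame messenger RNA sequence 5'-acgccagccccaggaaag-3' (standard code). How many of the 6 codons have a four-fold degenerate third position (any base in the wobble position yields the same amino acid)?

Codon 1 ACG (Thr): third position 4-fold.
Codon 2 CCA (Pro): third position 4-fold.
Codon 3 GCC (Ala): third position 4-fold.
Codon 4 CCA (Pro): third position 4-fold.
Codon 5 GGA (Gly): third position 4-fold.
Codon 6 AAG (Lys): third position 2-fold.
Four-fold degenerate third positions: 5.

5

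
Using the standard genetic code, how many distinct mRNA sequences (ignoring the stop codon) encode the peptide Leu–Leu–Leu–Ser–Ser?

7776

Leu: 6 codons.
Leu: 6 codons.
Leu: 6 codons.
Ser: 6 codons.
Ser: 6 codons.
6 × 6 × 6 × 6 × 6 = 7776.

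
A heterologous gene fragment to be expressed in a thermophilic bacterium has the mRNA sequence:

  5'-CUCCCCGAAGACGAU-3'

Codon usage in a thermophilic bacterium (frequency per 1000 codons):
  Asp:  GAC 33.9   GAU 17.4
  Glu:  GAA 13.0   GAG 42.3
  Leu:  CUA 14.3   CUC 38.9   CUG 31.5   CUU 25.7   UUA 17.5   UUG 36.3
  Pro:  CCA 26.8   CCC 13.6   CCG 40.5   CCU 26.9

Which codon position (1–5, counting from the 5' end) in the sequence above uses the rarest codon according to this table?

Codon 1 CUC (Leu): 38.9 per 1000.
Codon 2 CCC (Pro): 13.6 per 1000.
Codon 3 GAA (Glu): 13.0 per 1000.
Codon 4 GAC (Asp): 33.9 per 1000.
Codon 5 GAU (Asp): 17.4 per 1000.
Lowest frequency is 13.0 at codon 3.

3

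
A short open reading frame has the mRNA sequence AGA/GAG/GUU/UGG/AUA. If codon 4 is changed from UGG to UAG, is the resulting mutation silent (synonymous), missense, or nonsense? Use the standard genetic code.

Position 11 falls in codon 4: UGG → Trp.
After the substitution the codon is UAG → Stop.
The new codon is a stop codon, so this is a nonsense mutation.

nonsense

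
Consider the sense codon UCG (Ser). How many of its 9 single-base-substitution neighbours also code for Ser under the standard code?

3

Position 1: none → 0 synonymous.
Position 2: none → 0 synonymous.
Position 3: UCU, UCC, UCA → 3 synonymous.
Total: 0 + 0 + 3 = 3.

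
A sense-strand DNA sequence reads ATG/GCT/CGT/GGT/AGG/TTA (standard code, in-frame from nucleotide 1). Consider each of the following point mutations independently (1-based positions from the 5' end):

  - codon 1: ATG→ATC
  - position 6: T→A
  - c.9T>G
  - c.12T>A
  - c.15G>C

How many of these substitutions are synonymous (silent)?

3

Codon 1: ATG (Met) → ATC (Ile) — missense.
Codon 2: GCT (Ala) → GCA (Ala) — synonymous.
Codon 3: CGT (Arg) → CGG (Arg) — synonymous.
Codon 4: GGT (Gly) → GGA (Gly) — synonymous.
Codon 5: AGG (Arg) → AGC (Ser) — missense.
Synonymous: 3 of 5.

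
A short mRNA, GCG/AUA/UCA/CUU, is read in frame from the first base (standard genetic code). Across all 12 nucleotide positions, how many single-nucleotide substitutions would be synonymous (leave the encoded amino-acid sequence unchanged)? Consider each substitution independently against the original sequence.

Codon 1 (GCG, Ala): 3 synonymous substitutions.
Codon 2 (AUA, Ile): 2 synonymous substitutions.
Codon 3 (UCA, Ser): 3 synonymous substitutions.
Codon 4 (CUU, Leu): 3 synonymous substitutions.
Total: 3 + 2 + 3 + 3 = 11.

11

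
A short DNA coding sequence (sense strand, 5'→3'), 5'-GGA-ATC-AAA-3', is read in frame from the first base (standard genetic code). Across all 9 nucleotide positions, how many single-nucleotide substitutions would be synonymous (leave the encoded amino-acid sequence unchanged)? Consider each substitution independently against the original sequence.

6

Codon 1 (GGA, Gly): 3 synonymous substitutions.
Codon 2 (ATC, Ile): 2 synonymous substitutions.
Codon 3 (AAA, Lys): 1 synonymous substitution.
Total: 3 + 2 + 1 = 6.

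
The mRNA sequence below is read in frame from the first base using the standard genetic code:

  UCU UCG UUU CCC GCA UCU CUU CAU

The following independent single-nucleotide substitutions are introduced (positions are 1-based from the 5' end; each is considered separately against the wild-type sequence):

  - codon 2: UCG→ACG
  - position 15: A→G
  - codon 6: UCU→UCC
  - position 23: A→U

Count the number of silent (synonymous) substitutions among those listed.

Codon 2: UCG (Ser) → ACG (Thr) — missense.
Codon 5: GCA (Ala) → GCG (Ala) — synonymous.
Codon 6: UCU (Ser) → UCC (Ser) — synonymous.
Codon 8: CAU (His) → CUU (Leu) — missense.
Synonymous: 2 of 4.

2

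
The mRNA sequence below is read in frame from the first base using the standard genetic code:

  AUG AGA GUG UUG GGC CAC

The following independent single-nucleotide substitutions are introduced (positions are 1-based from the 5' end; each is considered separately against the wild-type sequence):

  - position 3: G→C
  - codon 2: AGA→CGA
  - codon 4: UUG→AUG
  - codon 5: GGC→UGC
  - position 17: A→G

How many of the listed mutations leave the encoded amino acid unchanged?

1

Codon 1: AUG (Met) → AUC (Ile) — missense.
Codon 2: AGA (Arg) → CGA (Arg) — synonymous.
Codon 4: UUG (Leu) → AUG (Met) — missense.
Codon 5: GGC (Gly) → UGC (Cys) — missense.
Codon 6: CAC (His) → CGC (Arg) — missense.
Synonymous: 1 of 5.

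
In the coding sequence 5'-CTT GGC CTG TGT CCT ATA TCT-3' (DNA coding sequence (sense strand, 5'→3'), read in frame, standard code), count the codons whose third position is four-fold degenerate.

5

Codon 1 CTT (Leu): third position 4-fold.
Codon 2 GGC (Gly): third position 4-fold.
Codon 3 CTG (Leu): third position 4-fold.
Codon 4 TGT (Cys): third position 2-fold.
Codon 5 CCT (Pro): third position 4-fold.
Codon 6 ATA (Ile): third position 3-fold.
Codon 7 TCT (Ser): third position 4-fold.
Four-fold degenerate third positions: 5.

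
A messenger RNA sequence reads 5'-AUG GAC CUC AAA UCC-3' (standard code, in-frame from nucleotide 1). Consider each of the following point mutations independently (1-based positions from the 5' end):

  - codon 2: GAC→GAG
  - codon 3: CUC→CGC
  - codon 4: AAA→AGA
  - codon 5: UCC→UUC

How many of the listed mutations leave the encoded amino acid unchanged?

0

Codon 2: GAC (Asp) → GAG (Glu) — missense.
Codon 3: CUC (Leu) → CGC (Arg) — missense.
Codon 4: AAA (Lys) → AGA (Arg) — missense.
Codon 5: UCC (Ser) → UUC (Phe) — missense.
Synonymous: 0 of 4.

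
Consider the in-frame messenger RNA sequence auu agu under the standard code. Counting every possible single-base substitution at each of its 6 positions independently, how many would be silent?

Codon 1 (AUU, Ile): 2 synonymous substitutions.
Codon 2 (AGU, Ser): 1 synonymous substitution.
Total: 2 + 1 = 3.

3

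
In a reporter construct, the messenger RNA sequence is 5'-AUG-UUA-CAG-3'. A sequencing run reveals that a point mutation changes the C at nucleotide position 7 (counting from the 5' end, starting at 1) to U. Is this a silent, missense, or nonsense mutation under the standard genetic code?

nonsense

Position 7 falls in codon 3: CAG → Gln.
After the substitution the codon is UAG → Stop.
The new codon is a stop codon, so this is a nonsense mutation.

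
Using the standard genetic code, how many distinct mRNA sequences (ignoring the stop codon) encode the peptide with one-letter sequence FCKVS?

192

Phe: 2 codons.
Cys: 2 codons.
Lys: 2 codons.
Val: 4 codons.
Ser: 6 codons.
2 × 2 × 2 × 4 × 6 = 192.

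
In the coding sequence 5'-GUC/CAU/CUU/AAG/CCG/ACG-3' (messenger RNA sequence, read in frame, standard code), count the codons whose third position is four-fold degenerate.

Codon 1 GUC (Val): third position 4-fold.
Codon 2 CAU (His): third position 2-fold.
Codon 3 CUU (Leu): third position 4-fold.
Codon 4 AAG (Lys): third position 2-fold.
Codon 5 CCG (Pro): third position 4-fold.
Codon 6 ACG (Thr): third position 4-fold.
Four-fold degenerate third positions: 4.

4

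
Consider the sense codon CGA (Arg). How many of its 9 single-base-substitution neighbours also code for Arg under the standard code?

4

Position 1: AGA → 1 synonymous.
Position 2: none → 0 synonymous.
Position 3: CGU, CGC, CGG → 3 synonymous.
Total: 1 + 0 + 3 = 4.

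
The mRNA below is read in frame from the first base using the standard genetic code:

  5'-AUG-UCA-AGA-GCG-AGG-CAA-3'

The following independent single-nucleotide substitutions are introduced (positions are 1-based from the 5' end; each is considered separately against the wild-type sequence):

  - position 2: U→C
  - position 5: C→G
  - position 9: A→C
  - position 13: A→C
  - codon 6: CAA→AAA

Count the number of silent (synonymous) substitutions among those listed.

Codon 1: AUG (Met) → ACG (Thr) — missense.
Codon 2: UCA (Ser) → UGA (Stop) — nonsense.
Codon 3: AGA (Arg) → AGC (Ser) — missense.
Codon 5: AGG (Arg) → CGG (Arg) — synonymous.
Codon 6: CAA (Gln) → AAA (Lys) — missense.
Synonymous: 1 of 5.

1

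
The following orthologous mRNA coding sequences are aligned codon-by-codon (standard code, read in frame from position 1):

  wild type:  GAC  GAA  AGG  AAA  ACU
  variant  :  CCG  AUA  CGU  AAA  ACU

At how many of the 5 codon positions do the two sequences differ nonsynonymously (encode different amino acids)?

Codon 1: GAC Asp / CCG Pro — nonsynonymous.
Codon 2: GAA Glu / AUA Ile — nonsynonymous.
Codon 3: AGG Arg / CGU Arg — synonymous.
Codon 4: AAA Lys / AAA Lys — identical.
Codon 5: ACU Thr / ACU Thr — identical.
Nonsynonymous differences: 2.

2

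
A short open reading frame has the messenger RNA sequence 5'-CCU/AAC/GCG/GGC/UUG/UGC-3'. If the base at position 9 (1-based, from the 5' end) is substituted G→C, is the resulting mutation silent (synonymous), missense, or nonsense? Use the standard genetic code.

Position 9 falls in codon 3: GCG → Ala.
After the substitution the codon is GCC → Ala.
Both encode Ala, so the change is synonymous.

silent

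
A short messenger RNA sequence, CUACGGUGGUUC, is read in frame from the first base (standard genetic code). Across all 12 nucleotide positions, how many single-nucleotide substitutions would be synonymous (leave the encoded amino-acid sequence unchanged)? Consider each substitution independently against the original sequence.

Codon 1 (CUA, Leu): 4 synonymous substitutions.
Codon 2 (CGG, Arg): 4 synonymous substitutions.
Codon 3 (UGG, Trp): 0 synonymous substitutions.
Codon 4 (UUC, Phe): 1 synonymous substitution.
Total: 4 + 4 + 0 + 1 = 9.

9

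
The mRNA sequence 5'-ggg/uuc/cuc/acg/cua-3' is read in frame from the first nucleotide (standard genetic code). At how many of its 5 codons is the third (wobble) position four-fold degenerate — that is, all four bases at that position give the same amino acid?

4

Codon 1 GGG (Gly): third position 4-fold.
Codon 2 UUC (Phe): third position 2-fold.
Codon 3 CUC (Leu): third position 4-fold.
Codon 4 ACG (Thr): third position 4-fold.
Codon 5 CUA (Leu): third position 4-fold.
Four-fold degenerate third positions: 4.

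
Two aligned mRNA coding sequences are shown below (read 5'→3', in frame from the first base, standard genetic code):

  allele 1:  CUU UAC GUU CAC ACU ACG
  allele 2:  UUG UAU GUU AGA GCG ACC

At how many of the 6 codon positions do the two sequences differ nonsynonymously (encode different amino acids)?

Codon 1: CUU Leu / UUG Leu — synonymous.
Codon 2: UAC Tyr / UAU Tyr — synonymous.
Codon 3: GUU Val / GUU Val — identical.
Codon 4: CAC His / AGA Arg — nonsynonymous.
Codon 5: ACU Thr / GCG Ala — nonsynonymous.
Codon 6: ACG Thr / ACC Thr — synonymous.
Nonsynonymous differences: 2.

2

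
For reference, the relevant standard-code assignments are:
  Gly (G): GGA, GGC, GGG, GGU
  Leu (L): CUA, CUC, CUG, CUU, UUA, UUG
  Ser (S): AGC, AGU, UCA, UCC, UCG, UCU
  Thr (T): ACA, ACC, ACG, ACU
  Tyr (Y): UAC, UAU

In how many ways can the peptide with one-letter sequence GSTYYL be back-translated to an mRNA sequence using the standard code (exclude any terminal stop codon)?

2304

Gly: 4 codons.
Ser: 6 codons.
Thr: 4 codons.
Tyr: 2 codons.
Tyr: 2 codons.
Leu: 6 codons.
4 × 6 × 4 × 2 × 2 × 6 = 2304.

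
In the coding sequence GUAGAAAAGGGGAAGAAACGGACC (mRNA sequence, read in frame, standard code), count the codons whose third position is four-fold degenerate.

Codon 1 GUA (Val): third position 4-fold.
Codon 2 GAA (Glu): third position 2-fold.
Codon 3 AAG (Lys): third position 2-fold.
Codon 4 GGG (Gly): third position 4-fold.
Codon 5 AAG (Lys): third position 2-fold.
Codon 6 AAA (Lys): third position 2-fold.
Codon 7 CGG (Arg): third position 4-fold.
Codon 8 ACC (Thr): third position 4-fold.
Four-fold degenerate third positions: 4.

4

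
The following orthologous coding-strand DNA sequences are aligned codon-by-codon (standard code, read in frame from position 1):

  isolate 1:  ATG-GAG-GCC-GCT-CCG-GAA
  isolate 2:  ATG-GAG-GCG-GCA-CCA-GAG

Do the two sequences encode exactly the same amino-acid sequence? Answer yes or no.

yes

Codon 1: ATG Met / ATG Met — identical.
Codon 2: GAG Glu / GAG Glu — identical.
Codon 3: GCC Ala / GCG Ala — synonymous.
Codon 4: GCT Ala / GCA Ala — synonymous.
Codon 5: CCG Pro / CCA Pro — synonymous.
Codon 6: GAA Glu / GAG Glu — synonymous.
Nonsynonymous differences: 0 → same protein.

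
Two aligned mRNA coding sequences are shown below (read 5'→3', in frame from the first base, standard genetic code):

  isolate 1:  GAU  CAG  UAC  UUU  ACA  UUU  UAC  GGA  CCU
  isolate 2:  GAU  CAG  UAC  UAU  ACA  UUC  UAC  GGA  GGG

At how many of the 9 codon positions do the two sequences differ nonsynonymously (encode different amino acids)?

2

Codon 1: GAU Asp / GAU Asp — identical.
Codon 2: CAG Gln / CAG Gln — identical.
Codon 3: UAC Tyr / UAC Tyr — identical.
Codon 4: UUU Phe / UAU Tyr — nonsynonymous.
Codon 5: ACA Thr / ACA Thr — identical.
Codon 6: UUU Phe / UUC Phe — synonymous.
Codon 7: UAC Tyr / UAC Tyr — identical.
Codon 8: GGA Gly / GGA Gly — identical.
Codon 9: CCU Pro / GGG Gly — nonsynonymous.
Nonsynonymous differences: 2.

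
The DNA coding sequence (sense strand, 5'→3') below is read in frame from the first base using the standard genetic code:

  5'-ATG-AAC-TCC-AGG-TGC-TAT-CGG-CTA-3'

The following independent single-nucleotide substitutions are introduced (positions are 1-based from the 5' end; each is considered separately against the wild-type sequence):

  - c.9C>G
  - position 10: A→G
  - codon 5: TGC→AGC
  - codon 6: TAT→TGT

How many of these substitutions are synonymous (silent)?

Codon 3: TCC (Ser) → TCG (Ser) — synonymous.
Codon 4: AGG (Arg) → GGG (Gly) — missense.
Codon 5: TGC (Cys) → AGC (Ser) — missense.
Codon 6: TAT (Tyr) → TGT (Cys) — missense.
Synonymous: 1 of 4.

1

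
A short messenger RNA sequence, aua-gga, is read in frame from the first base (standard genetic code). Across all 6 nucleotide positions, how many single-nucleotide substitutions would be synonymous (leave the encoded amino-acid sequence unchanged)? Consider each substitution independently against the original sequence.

5

Codon 1 (AUA, Ile): 2 synonymous substitutions.
Codon 2 (GGA, Gly): 3 synonymous substitutions.
Total: 2 + 3 = 5.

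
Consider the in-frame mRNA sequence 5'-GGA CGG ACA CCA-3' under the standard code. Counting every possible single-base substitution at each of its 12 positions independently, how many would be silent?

Codon 1 (GGA, Gly): 3 synonymous substitutions.
Codon 2 (CGG, Arg): 4 synonymous substitutions.
Codon 3 (ACA, Thr): 3 synonymous substitutions.
Codon 4 (CCA, Pro): 3 synonymous substitutions.
Total: 3 + 4 + 3 + 3 = 13.

13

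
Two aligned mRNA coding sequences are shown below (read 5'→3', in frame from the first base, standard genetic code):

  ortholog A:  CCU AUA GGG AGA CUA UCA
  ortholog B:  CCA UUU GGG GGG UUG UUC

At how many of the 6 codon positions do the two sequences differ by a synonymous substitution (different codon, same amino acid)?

2

Codon 1: CCU Pro / CCA Pro — synonymous.
Codon 2: AUA Ile / UUU Phe — nonsynonymous.
Codon 3: GGG Gly / GGG Gly — identical.
Codon 4: AGA Arg / GGG Gly — nonsynonymous.
Codon 5: CUA Leu / UUG Leu — synonymous.
Codon 6: UCA Ser / UUC Phe — nonsynonymous.
Synonymous differences: 2.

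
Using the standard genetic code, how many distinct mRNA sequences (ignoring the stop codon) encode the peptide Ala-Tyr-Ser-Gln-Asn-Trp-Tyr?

384

Ala: 4 codons.
Tyr: 2 codons.
Ser: 6 codons.
Gln: 2 codons.
Asn: 2 codons.
Trp: 1 codon.
Tyr: 2 codons.
4 × 2 × 6 × 2 × 2 × 1 × 2 = 384.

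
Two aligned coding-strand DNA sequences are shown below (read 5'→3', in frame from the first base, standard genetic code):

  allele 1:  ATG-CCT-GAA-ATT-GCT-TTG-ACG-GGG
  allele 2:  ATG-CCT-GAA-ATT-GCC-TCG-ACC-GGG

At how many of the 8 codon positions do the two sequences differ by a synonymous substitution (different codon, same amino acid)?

Codon 1: ATG Met / ATG Met — identical.
Codon 2: CCT Pro / CCT Pro — identical.
Codon 3: GAA Glu / GAA Glu — identical.
Codon 4: ATT Ile / ATT Ile — identical.
Codon 5: GCT Ala / GCC Ala — synonymous.
Codon 6: TTG Leu / TCG Ser — nonsynonymous.
Codon 7: ACG Thr / ACC Thr — synonymous.
Codon 8: GGG Gly / GGG Gly — identical.
Synonymous differences: 2.

2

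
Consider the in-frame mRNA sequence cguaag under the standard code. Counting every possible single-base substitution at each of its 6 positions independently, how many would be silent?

Codon 1 (CGU, Arg): 3 synonymous substitutions.
Codon 2 (AAG, Lys): 1 synonymous substitution.
Total: 3 + 1 = 4.

4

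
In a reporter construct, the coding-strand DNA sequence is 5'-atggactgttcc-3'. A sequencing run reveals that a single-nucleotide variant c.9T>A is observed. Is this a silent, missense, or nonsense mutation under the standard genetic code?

nonsense

Position 9 falls in codon 3: TGT → Cys.
After the substitution the codon is TGA → Stop.
The new codon is a stop codon, so this is a nonsense mutation.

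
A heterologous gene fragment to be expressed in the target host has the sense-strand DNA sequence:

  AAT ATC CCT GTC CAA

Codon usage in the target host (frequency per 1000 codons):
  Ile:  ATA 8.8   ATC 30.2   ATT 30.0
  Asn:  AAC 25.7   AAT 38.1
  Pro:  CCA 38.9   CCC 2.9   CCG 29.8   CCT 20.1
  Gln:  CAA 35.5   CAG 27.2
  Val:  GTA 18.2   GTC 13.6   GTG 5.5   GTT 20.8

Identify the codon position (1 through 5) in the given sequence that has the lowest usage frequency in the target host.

Codon 1 AAT (Asn): 38.1 per 1000.
Codon 2 ATC (Ile): 30.2 per 1000.
Codon 3 CCT (Pro): 20.1 per 1000.
Codon 4 GTC (Val): 13.6 per 1000.
Codon 5 CAA (Gln): 35.5 per 1000.
Lowest frequency is 13.6 at codon 4.

4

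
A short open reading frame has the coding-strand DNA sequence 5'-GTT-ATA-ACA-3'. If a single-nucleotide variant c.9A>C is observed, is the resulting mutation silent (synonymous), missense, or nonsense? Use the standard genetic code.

silent

Position 9 falls in codon 3: ACA → Thr.
After the substitution the codon is ACC → Thr.
Both encode Thr, so the change is synonymous.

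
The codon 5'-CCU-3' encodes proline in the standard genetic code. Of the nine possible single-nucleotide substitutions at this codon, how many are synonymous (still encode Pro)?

3

Position 1: none → 0 synonymous.
Position 2: none → 0 synonymous.
Position 3: CCC, CCA, CCG → 3 synonymous.
Total: 0 + 0 + 3 = 3.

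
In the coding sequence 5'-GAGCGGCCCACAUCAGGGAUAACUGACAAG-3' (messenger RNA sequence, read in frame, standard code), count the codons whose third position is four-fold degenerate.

6

Codon 1 GAG (Glu): third position 2-fold.
Codon 2 CGG (Arg): third position 4-fold.
Codon 3 CCC (Pro): third position 4-fold.
Codon 4 ACA (Thr): third position 4-fold.
Codon 5 UCA (Ser): third position 4-fold.
Codon 6 GGG (Gly): third position 4-fold.
Codon 7 AUA (Ile): third position 3-fold.
Codon 8 ACU (Thr): third position 4-fold.
Codon 9 GAC (Asp): third position 2-fold.
Codon 10 AAG (Lys): third position 2-fold.
Four-fold degenerate third positions: 6.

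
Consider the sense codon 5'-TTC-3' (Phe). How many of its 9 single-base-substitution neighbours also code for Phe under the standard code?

1

Position 1: none → 0 synonymous.
Position 2: none → 0 synonymous.
Position 3: TTT → 1 synonymous.
Total: 0 + 0 + 1 = 1.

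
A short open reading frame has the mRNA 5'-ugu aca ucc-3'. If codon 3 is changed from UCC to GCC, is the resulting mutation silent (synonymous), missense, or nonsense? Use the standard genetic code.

Position 7 falls in codon 3: UCC → Ser.
After the substitution the codon is GCC → Ala.
Ser ≠ Ala, so this is a missense mutation.

missense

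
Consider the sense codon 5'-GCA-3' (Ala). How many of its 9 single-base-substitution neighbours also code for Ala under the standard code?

Position 1: none → 0 synonymous.
Position 2: none → 0 synonymous.
Position 3: GCT, GCC, GCG → 3 synonymous.
Total: 0 + 0 + 3 = 3.

3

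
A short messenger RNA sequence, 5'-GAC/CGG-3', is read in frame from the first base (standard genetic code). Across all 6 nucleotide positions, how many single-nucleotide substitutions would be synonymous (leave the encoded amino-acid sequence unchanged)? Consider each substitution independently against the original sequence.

5

Codon 1 (GAC, Asp): 1 synonymous substitution.
Codon 2 (CGG, Arg): 4 synonymous substitutions.
Total: 1 + 4 = 5.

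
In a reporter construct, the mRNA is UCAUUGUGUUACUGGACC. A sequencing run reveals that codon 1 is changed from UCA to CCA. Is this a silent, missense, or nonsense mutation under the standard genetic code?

missense

Position 1 falls in codon 1: UCA → Ser.
After the substitution the codon is CCA → Pro.
Ser ≠ Pro, so this is a missense mutation.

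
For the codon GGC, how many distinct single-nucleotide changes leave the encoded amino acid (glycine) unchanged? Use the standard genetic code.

3

Position 1: none → 0 synonymous.
Position 2: none → 0 synonymous.
Position 3: GGU, GGA, GGG → 3 synonymous.
Total: 0 + 0 + 3 = 3.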